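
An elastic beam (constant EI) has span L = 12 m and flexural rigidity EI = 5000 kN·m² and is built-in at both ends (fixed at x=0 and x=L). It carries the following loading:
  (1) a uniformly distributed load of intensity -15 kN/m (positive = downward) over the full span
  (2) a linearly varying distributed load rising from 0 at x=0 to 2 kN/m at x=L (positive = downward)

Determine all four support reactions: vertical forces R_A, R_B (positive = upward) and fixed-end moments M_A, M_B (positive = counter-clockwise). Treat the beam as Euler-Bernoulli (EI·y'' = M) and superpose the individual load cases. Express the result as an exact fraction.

Load 1 — uniform load w=-15 kN/m over full span:
  R_A = wL/2 = (-15)·12/2 = -90 kN
  M_A = wL²/12 = (-15)·12²/12 = -180 kN·m
  R_B = wL/2 = (-15)·12/2 = -90 kN
  M_B = -wL²/12 = -(-15)·12²/12 = 180 kN·m
Load 2 — triangular load w₀=2 kN/m (0→w₀ over full span):
  R_A = 3w₀L/20 = 3·2·12/20 = 18/5 kN
  M_A = w₀L²/30 = 2·12²/30 = 48/5 kN·m
  R_B = 7w₀L/20 = 7·2·12/20 = 42/5 kN
  M_B = -w₀L²/20 = -2·12²/20 = -72/5 kN·m
Superposition: R_A = -432/5 kN, M_A = -852/5 kN·m, R_B = -408/5 kN, M_B = 828/5 kN·m

R_A = -432/5 kN, M_A = -852/5 kN·m, R_B = -408/5 kN, M_B = 828/5 kN·m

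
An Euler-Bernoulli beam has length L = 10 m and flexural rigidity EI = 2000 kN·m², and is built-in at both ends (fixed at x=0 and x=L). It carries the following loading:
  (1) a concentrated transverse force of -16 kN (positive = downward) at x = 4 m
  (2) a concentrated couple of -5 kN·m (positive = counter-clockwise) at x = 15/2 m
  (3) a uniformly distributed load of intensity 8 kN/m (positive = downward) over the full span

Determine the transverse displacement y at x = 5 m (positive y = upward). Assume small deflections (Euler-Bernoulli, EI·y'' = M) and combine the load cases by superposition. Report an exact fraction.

Load 1 — point force P=-16 kN at a=4 m (b=L-a=6):
  y_1 = -Pa²(L-x)²(3bL-(3b+a)(L-x))/(6L³EI)  [x>a] = -(-16)·4²·(10-5)²·(3·6·10-(3·6+4)·(10-5))/(6·10³·2000) = 14/375 m
Load 2 — applied couple M₀=-5 kN·m at a=15/2 m (b=L-a=5/2):
  y_2 = (R_Ax³/6 - M_Ax²/2)/EI  [x≤a] with R_A=-9/16, M_A=-25/16 = ((-9/16)·5³/6 - (-25/16)·5²/2)/2000 = 1/256 m
Load 3 — uniform load w=8 kN/m over full span:
  y_3 = -wx²(L-x)²/(24EI) = -8·5²·(10-5)²/(24·2000) = -5/48 m
Superposition: y = Σ y_i = -6041/96000 m ≈ -0.062927 m

y(5) = -6041/96000 m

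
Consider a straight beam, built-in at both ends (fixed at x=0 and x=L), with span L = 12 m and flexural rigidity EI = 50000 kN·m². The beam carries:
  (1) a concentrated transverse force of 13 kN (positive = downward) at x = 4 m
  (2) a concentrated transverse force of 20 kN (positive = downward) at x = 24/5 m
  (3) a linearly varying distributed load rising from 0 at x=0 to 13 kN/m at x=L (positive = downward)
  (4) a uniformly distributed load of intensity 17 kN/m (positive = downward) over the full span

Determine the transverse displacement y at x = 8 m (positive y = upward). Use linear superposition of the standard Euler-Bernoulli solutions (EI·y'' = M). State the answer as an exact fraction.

Load 1 — point force P=13 kN at a=4 m (b=L-a=8):
  y_1 = -Pa²(L-x)²(3bL-(3b+a)(L-x))/(6L³EI)  [x>a] = -13·4²·(12-8)²·(3·8·12-(3·8+4)·(12-8))/(6·12³·50000) = -286/253125 m
Load 2 — point force P=20 kN at a=24/5 m (b=L-a=36/5):
  y_2 = -Pa²(L-x)²(3bL-(3b+a)(L-x))/(6L³EI)  [x>a] = -20·(24/5)²·(12-8)²·(3·(36/5)·12-(3·(36/5)+(24/5))·(12-8))/(6·12³·50000) = -512/234375 m
Load 3 — triangular load w₀=13 kN/m (0→w₀ over full span):
  y_3 = -w₀x²(L-x)²(x+2L)/(120LEI) = -13·8²·(12-8)²·(8+2·12)/(120·12·50000) = -832/140625 m
Load 4 — uniform load w=17 kN/m over full span:
  y_4 = -wx²(L-x)²/(24EI) = -17·8²·(12-8)²/(24·50000) = -136/9375 m
Superposition: y = Σ y_i = -150214/6328125 m ≈ -0.023738 m

y(8) = -150214/6328125 m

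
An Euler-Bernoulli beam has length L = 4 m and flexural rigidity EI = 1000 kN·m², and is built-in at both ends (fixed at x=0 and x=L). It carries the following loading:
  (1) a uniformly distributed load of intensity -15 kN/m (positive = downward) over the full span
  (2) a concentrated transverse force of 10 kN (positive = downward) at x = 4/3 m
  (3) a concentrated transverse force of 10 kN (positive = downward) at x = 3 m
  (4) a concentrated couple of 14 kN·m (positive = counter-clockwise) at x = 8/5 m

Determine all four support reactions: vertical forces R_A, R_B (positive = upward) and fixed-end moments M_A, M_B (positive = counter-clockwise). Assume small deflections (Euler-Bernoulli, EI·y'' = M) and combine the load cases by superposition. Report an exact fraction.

Load 1 — uniform load w=-15 kN/m over full span:
  R_A = wL/2 = (-15)·4/2 = -30 kN
  M_A = wL²/12 = (-15)·4²/12 = -20 kN·m
  R_B = wL/2 = (-15)·4/2 = -30 kN
  M_B = -wL²/12 = -(-15)·4²/12 = 20 kN·m
Load 2 — point force P=10 kN at a=4/3 m (b=L-a=8/3):
  R_A = Pb²(3a+b)/L³ = 10·(8/3)²·(3·(4/3)+(8/3))/4³ = 200/27 kN
  M_A = Pab²/L² = 10·(4/3)·(8/3)²/4² = 160/27 kN·m
  R_B = Pa²(a+3b)/L³ = 10·(4/3)²·((4/3)+3·(8/3))/4³ = 70/27 kN
  M_B = -Pa²b/L² = -10·(4/3)²·(8/3)/4² = -80/27 kN·m
Load 3 — point force P=10 kN at a=3 m (b=L-a=1):
  R_A = Pb²(3a+b)/L³ = 10·1²·(3·3+1)/4³ = 25/16 kN
  M_A = Pab²/L² = 10·3·1²/4² = 15/8 kN·m
  R_B = Pa²(a+3b)/L³ = 10·3²·(3+3·1)/4³ = 135/16 kN
  M_B = -Pa²b/L² = -10·3²·1/4² = -45/8 kN·m
Load 4 — applied couple M₀=14 kN·m at a=8/5 m (b=L-a=12/5):
  R_A = 6M₀ab/L³ = 6·14·(8/5)·(12/5)/4³ = 126/25 kN
  M_A = M₀b(2a-b)/L² = 14·(12/5)·(2·(8/5)-(12/5))/4² = 42/25 kN·m
  R_B = -6M₀ab/L³ = -6·14·(8/5)·(12/5)/4³ = -126/25 kN
  M_B = M₀a(2b-a)/L² = 14·(8/5)·(2·(12/5)-(8/5))/4² = 112/25 kN·m
Superposition: R_A = -172693/10800 kN, M_A = -56803/5400 kN·m, R_B = -259307/10800 kN, M_B = 85817/5400 kN·m

R_A = -172693/10800 kN, M_A = -56803/5400 kN·m, R_B = -259307/10800 kN, M_B = 85817/5400 kN·m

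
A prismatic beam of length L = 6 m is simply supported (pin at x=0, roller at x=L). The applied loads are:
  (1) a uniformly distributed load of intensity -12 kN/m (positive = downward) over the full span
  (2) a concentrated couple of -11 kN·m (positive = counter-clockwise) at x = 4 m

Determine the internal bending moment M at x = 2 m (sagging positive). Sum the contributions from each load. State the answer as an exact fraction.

M(2) = -155/3 kN·m

Load 1 — uniform load w=-12 kN/m over full span:
  M_1 = wx(L-x)/2 = (-12)·2·(6-2)/2 = -48 kN·m
Load 2 — applied couple M₀=-11 kN·m at a=4 m (b=L-a=2):
  M_2 = M₀x/L  [x≤a] = (-11)·2/6 = -11/3 kN·m
Superposition: M = Σ M_i = -155/3 kN·m ≈ -51.666667 kN·m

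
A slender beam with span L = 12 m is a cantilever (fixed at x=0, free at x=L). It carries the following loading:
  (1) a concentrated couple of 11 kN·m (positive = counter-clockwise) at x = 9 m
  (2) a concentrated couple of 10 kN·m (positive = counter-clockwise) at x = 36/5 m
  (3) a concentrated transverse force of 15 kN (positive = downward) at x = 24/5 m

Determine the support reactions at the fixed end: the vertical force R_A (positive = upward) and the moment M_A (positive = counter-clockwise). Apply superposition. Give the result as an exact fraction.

Load 1 — applied couple M₀=11 kN·m at a=9 m (b=L-a=3):
  R_A = 0 kN
  M_A = -M₀ = -11 kN·m
Load 2 — applied couple M₀=10 kN·m at a=36/5 m (b=L-a=24/5):
  R_A = 0 kN
  M_A = -M₀ = -10 kN·m
Load 3 — point force P=15 kN at a=24/5 m (b=L-a=36/5):
  R_A = P = 15 kN
  M_A = Pa = 15·(24/5) = 72 kN·m
Superposition: R_A = 15 kN, M_A = 51 kN·m

R_A = 15 kN, M_A = 51 kN·m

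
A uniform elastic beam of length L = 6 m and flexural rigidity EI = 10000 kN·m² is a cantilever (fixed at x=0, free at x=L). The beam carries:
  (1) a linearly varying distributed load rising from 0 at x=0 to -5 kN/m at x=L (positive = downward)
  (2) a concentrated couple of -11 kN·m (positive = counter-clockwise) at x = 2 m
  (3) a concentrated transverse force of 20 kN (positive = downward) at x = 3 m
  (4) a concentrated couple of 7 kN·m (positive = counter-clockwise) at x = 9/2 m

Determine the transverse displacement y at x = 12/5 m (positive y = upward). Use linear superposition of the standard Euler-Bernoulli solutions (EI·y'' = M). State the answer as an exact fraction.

Load 1 — triangular load w₀=-5 kN/m (0→w₀ over full span):
  y_1 = (w₀Lx³/12-w₀L²x²/6-w₀x⁵/(120L))/EI = ((-5)·6·(12/5)³/12-(-5)·6²·(12/5)²/6-(-5)·(12/5)⁵/(120·6))/10000 = 27108/1953125 m
Load 2 — applied couple M₀=-11 kN·m at a=2 m (b=L-a=4):
  y_2 = M₀a(2x-a)/(2EI)  [x>a] = (-11)·2·(2·(12/5)-2)/(2·10000) = -77/25000 m
Load 3 — point force P=20 kN at a=3 m (b=L-a=3):
  y_3 = -Px²(3a-x)/(6EI)  [x≤a] = -20·(12/5)²·(3·3-(12/5))/(6·10000) = -198/15625 m
Load 4 — applied couple M₀=7 kN·m at a=9/2 m (b=L-a=3/2):
  y_4 = M₀x²/(2EI)  [x≤a] = 7·(12/5)²/(2·10000) = 63/31250 m
Superposition: y = Σ y_i = 2239/15625000 m ≈ 0.000143 m

y(12/5) = 2239/15625000 m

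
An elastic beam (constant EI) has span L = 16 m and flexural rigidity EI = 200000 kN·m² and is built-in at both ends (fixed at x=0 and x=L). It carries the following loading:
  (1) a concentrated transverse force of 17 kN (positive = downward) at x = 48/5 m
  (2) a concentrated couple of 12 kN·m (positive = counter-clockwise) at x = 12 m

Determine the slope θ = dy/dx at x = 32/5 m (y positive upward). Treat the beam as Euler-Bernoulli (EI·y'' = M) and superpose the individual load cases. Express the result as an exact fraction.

Load 1 — point force P=17 kN at a=48/5 m (b=L-a=32/5):
  θ_1 = -Pb²x(2aL-(3a+b)x)/(2L³EI)  [x≤a] = -17·(32/5)²·(32/5)·(2·(48/5)·16-(3·(48/5)+(32/5))·(32/5))/(2·16³·200000) = -2176/9765625 rad
Load 2 — applied couple M₀=12 kN·m at a=12 m (b=L-a=4):
  θ_2 = (R_Ax²/2 - M_Ax)/EI  [x≤a] with R_A=27/32, M_A=15/4 = ((27/32)·(32/5)²/2 - (15/4)·(32/5))/200000 = -21/625000 rad
Superposition: θ = Σ θ_i = -20033/78125000 rad ≈ -0.000256 rad

θ(32/5) = -20033/78125000 rad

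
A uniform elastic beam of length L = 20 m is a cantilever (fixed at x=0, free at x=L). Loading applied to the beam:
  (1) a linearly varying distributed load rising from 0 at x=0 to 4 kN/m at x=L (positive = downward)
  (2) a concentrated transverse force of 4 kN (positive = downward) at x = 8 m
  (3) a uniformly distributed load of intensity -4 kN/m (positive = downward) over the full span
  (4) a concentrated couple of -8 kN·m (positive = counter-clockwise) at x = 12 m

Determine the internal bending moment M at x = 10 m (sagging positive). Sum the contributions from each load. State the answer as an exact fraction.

M(10) = 76/3 kN·m

Load 1 — triangular load w₀=4 kN/m (0→w₀ over full span):
  M_1 = w₀Lx/2 - w₀L²/3 - w₀x³/(6L) = 4·20·10/2 - 4·20²/3 - 4·10³/(6·20) = -500/3 kN·m
Load 2 — point force P=4 kN at a=8 m (b=L-a=12):
  M_2 = 0  [x>a] = 0 kN·m
Load 3 — uniform load w=-4 kN/m over full span:
  M_3 = -w(L-x)²/2 = -(-4)·(20-10)²/2 = 200 kN·m
Load 4 — applied couple M₀=-8 kN·m at a=12 m (b=L-a=8):
  M_4 = M₀  [x≤a] = (-8) = -8 kN·m
Superposition: M = Σ M_i = 76/3 kN·m ≈ 25.333333 kN·m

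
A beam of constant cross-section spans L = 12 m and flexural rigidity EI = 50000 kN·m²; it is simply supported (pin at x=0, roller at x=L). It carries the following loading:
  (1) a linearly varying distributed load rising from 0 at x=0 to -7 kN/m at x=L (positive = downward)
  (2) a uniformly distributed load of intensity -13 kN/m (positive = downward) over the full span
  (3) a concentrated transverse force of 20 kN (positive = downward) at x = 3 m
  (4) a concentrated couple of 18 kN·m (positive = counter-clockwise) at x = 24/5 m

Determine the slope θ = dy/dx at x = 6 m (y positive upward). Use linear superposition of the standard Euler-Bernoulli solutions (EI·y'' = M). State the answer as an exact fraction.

θ(6) = 1137/1250000 rad

Load 1 — triangular load w₀=-7 kN/m (0→w₀ over full span):
  θ_1 = -w₀(7L⁴-30L²x²+15x⁴)/(360LEI) = -(-7)·(7·12⁴-30·12²·6²+15·6⁴)/(360·12·50000) = 147/500000 rad
Load 2 — uniform load w=-13 kN/m over full span:
  θ_2 = -w(L³-6Lx²+4x³)/(24EI) = -(-13)·(12³-6·12·6²+4·6³)/(24·50000) = 0 rad
Load 3 — point force P=20 kN at a=3 m (b=L-a=9):
  θ_3 = -Pa(2L²-6Lx+3x²+a²)/(6LEI)  [x>a] = -20·3·(2·12²-6·12·6+3·6²+3²)/(6·12·50000) = 9/20000 rad
Load 4 — applied couple M₀=18 kN·m at a=24/5 m (b=L-a=36/5):
  θ_4 = (M₀x²/(2L)-M₀(x-a)+C₁)/EI  [x>a] with C₁=M₀(3b²-L²)/(6L)=72/25 = (18·6²/(2·12)-18·(6-(24/5))+(72/25))/50000 = 207/1250000 rad
Superposition: θ = Σ θ_i = 1137/1250000 rad ≈ 0.000910 rad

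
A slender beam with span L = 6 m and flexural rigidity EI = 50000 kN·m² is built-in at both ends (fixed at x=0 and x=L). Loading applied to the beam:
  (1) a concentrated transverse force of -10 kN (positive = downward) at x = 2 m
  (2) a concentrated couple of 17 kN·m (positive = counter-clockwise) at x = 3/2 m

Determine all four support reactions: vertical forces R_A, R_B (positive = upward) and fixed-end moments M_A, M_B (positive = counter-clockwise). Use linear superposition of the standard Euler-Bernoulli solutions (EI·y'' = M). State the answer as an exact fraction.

Load 1 — point force P=-10 kN at a=2 m (b=L-a=4):
  R_A = Pb²(3a+b)/L³ = (-10)·4²·(3·2+4)/6³ = -200/27 kN
  M_A = Pab²/L² = (-10)·2·4²/6² = -80/9 kN·m
  R_B = Pa²(a+3b)/L³ = (-10)·2²·(2+3·4)/6³ = -70/27 kN
  M_B = -Pa²b/L² = -(-10)·2²·4/6² = 40/9 kN·m
Load 2 — applied couple M₀=17 kN·m at a=3/2 m (b=L-a=9/2):
  R_A = 6M₀ab/L³ = 6·17·(3/2)·(9/2)/6³ = 51/16 kN
  M_A = M₀b(2a-b)/L² = 17·(9/2)·(2·(3/2)-(9/2))/6² = -51/16 kN·m
  R_B = -6M₀ab/L³ = -6·17·(3/2)·(9/2)/6³ = -51/16 kN
  M_B = M₀a(2b-a)/L² = 17·(3/2)·(2·(9/2)-(3/2))/6² = 85/16 kN·m
Superposition: R_A = -1823/432 kN, M_A = -1739/144 kN·m, R_B = -2497/432 kN, M_B = 1405/144 kN·m

R_A = -1823/432 kN, M_A = -1739/144 kN·m, R_B = -2497/432 kN, M_B = 1405/144 kN·m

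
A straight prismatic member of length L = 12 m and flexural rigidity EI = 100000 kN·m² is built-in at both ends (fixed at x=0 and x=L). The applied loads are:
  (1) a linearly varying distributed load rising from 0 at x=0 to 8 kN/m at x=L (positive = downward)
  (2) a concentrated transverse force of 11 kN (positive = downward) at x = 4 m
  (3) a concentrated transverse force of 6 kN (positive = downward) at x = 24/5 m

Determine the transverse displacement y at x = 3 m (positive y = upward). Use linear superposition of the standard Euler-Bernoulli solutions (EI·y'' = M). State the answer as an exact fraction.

y(3) = -56953/30000000 m

Load 1 — triangular load w₀=8 kN/m (0→w₀ over full span):
  y_1 = -w₀x²(L-x)²(x+2L)/(120LEI) = -8·3²·(12-3)²·(3+2·12)/(120·12·100000) = -2187/2000000 m
Load 2 — point force P=11 kN at a=4 m (b=L-a=8):
  y_2 = -Pb²x²(3aL-(3a+b)x)/(6L³EI)  [x≤a] = -11·8²·3²·(3·4·12-(3·4+8)·3)/(6·12³·100000) = -77/150000 m
Load 3 — point force P=6 kN at a=24/5 m (b=L-a=36/5):
  y_3 = -Pb²x²(3aL-(3a+b)x)/(6L³EI)  [x≤a] = -6·(36/5)²·3²·(3·(24/5)·12-(3·(24/5)+(36/5))·3)/(6·12³·100000) = -729/2500000 m
Superposition: y = Σ y_i = -56953/30000000 m ≈ -0.001898 m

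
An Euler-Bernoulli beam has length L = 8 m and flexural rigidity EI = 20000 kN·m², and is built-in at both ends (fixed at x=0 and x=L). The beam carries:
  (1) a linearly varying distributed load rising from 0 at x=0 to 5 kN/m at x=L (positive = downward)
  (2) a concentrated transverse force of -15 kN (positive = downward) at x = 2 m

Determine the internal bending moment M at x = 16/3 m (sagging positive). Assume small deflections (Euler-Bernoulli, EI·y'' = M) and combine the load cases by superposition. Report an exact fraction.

Load 1 — triangular load w₀=5 kN/m (0→w₀ over full span):
  M_1 = 3w₀Lx/20 - w₀L²/30 - w₀x³/(6L) = 3·5·8·(16/3)/20 - 5·8²/30 - 5·(16/3)³/(6·8) = 448/81 kN·m
Load 2 — point force P=-15 kN at a=2 m (b=L-a=6):
  M_2 = Pa²(a+3b)(L-x)/L³ - Pa²b/L²  [x>a] = (-15)·2²·(2+3·6)·(8-(16/3))/8³ - (-15)·2²·6/8² = -5/8 kN·m
Superposition: M = Σ M_i = 3179/648 kN·m ≈ 4.905864 kN·m

M(16/3) = 3179/648 kN·m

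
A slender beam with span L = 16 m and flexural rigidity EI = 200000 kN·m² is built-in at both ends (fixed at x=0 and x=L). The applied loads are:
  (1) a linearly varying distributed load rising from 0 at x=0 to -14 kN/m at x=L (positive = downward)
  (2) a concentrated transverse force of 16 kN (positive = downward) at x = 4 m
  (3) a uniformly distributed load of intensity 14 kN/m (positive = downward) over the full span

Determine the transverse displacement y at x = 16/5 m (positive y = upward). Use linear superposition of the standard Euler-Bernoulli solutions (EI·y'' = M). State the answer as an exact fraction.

Load 1 — triangular load w₀=-14 kN/m (0→w₀ over full span):
  y_1 = -w₀x²(L-x)²(x+2L)/(120LEI) = -(-14)·(16/5)²·(16-(16/5))²·((16/5)+2·16)/(120·16·200000) = 315392/146484375 m
Load 2 — point force P=16 kN at a=4 m (b=L-a=12):
  y_2 = -Pb²x²(3aL-(3a+b)x)/(6L³EI)  [x≤a] = -16·12²·(16/5)²·(3·4·16-(3·4+12)·(16/5))/(6·16³·200000) = -216/390625 m
Load 3 — uniform load w=14 kN/m over full span:
  y_3 = -wx²(L-x)²/(24EI) = -14·(16/5)²·(16-(16/5))²/(24·200000) = -28672/5859375 m
Superposition: y = Σ y_i = -482408/146484375 m ≈ -0.003293 m

y(16/5) = -482408/146484375 m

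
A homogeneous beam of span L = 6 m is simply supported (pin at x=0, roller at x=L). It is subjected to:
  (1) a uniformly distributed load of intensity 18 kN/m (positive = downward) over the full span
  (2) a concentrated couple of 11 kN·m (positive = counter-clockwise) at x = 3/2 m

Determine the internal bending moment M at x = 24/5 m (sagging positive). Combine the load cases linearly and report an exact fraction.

M(24/5) = 1241/25 kN·m

Load 1 — uniform load w=18 kN/m over full span:
  M_1 = wx(L-x)/2 = 18·(24/5)·(6-(24/5))/2 = 1296/25 kN·m
Load 2 — applied couple M₀=11 kN·m at a=3/2 m (b=L-a=9/2):
  M_2 = M₀x/L - M₀  [x>a] = 11·(24/5)/6 - 11 = -11/5 kN·m
Superposition: M = Σ M_i = 1241/25 kN·m ≈ 49.640000 kN·m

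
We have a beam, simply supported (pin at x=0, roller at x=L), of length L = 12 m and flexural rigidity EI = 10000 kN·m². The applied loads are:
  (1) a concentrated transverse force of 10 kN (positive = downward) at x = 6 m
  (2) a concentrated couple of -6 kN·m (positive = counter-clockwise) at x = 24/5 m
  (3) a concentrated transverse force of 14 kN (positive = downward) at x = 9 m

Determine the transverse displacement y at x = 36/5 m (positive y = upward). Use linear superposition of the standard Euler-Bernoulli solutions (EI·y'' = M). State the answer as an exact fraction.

Load 1 — point force P=10 kN at a=6 m (b=L-a=6):
  y_1 = -Pa(L-x)(2Lx-a²-x²)/(6LEI)  [x>a] = -10·6·(12-(36/5))·(2·12·(36/5)-6²-(36/5)²)/(6·12·10000) = -531/15625 m
Load 2 — applied couple M₀=-6 kN·m at a=24/5 m (b=L-a=36/5):
  y_2 = (M₀x³/(6L)-M₀(x-a)²/2+C₁x)/EI  [x>a] with C₁=M₀(3b²-L²)/(6L)=-24/25 = ((-6)·(36/5)³/(6·12)-(-6)·((36/5)-(24/5))²/2+(-24/25)·(36/5))/10000 = -162/78125 m
Load 3 — point force P=14 kN at a=9 m (b=L-a=3):
  y_3 = -Pbx(L²-b²-x²)/(6LEI)  [x≤a] = -14·3·(36/5)·(12²-3²-(36/5)²)/(6·12·10000) = -43659/1250000 m
Superposition: y = Σ y_i = -88731/1250000 m ≈ -0.070985 m

y(36/5) = -88731/1250000 m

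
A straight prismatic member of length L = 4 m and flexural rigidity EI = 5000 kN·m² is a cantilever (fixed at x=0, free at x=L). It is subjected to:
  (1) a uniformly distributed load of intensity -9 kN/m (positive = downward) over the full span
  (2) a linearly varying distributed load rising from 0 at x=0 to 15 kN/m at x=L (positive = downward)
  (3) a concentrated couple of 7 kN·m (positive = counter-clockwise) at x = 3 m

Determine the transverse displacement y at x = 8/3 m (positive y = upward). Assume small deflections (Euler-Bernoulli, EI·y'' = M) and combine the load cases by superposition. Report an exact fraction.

Load 1 — uniform load w=-9 kN/m over full span:
  y_1 = -wx²(x²-4Lx+6L²)/(24EI) = -(-9)·(8/3)²·((8/3)²-4·4·(8/3)+6·4²)/(24·5000) = 544/16875 m
Load 2 — triangular load w₀=15 kN/m (0→w₀ over full span):
  y_2 = (w₀Lx³/12-w₀L²x²/6-w₀x⁵/(120L))/EI = (15·4·(8/3)³/12-15·4²·(8/3)²/6-15·(8/3)⁵/(120·4))/5000 = -5888/151875 m
Load 3 — applied couple M₀=7 kN·m at a=3 m (b=L-a=1):
  y_3 = M₀x²/(2EI)  [x≤a] = 7·(8/3)²/(2·5000) = 28/5625 m
Superposition: y = Σ y_i = -236/151875 m ≈ -0.001554 m

y(8/3) = -236/151875 m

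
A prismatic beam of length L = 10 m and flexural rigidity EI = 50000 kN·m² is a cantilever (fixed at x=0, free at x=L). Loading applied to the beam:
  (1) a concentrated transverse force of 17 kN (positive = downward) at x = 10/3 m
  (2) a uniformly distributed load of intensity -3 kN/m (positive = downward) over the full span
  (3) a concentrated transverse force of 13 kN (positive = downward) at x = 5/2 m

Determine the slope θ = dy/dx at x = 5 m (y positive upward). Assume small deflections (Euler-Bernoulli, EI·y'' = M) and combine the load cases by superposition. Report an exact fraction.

θ(5) = 871/144000 rad

Load 1 — point force P=17 kN at a=10/3 m (b=L-a=20/3):
  θ_1 = -Pa²/(2EI)  [x>a] = -17·(10/3)²/(2·50000) = -17/9000 rad
Load 2 — uniform load w=-3 kN/m over full span:
  θ_2 = -wx(x²-3Lx+3L²)/(6EI) = -(-3)·5·(5²-3·10·5+3·10²)/(6·50000) = 7/800 rad
Load 3 — point force P=13 kN at a=5/2 m (b=L-a=15/2):
  θ_3 = -Pa²/(2EI)  [x>a] = -13·(5/2)²/(2·50000) = -13/16000 rad
Superposition: θ = Σ θ_i = 871/144000 rad ≈ 0.006049 rad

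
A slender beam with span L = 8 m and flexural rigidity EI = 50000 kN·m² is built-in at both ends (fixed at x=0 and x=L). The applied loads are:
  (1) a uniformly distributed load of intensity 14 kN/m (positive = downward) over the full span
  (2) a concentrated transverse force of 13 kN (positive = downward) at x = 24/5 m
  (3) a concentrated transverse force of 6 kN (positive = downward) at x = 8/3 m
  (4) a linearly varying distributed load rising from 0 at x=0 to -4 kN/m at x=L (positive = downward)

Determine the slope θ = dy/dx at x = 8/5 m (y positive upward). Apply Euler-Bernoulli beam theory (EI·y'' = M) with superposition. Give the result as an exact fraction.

Load 1 — uniform load w=14 kN/m over full span:
  θ_1 = -wx(L-x)(L-2x)/(12EI) = -14·(8/5)·(8-(8/5))·(8-2·(8/5))/(12·50000) = -448/390625 rad
Load 2 — point force P=13 kN at a=24/5 m (b=L-a=16/5):
  θ_2 = -Pb²x(2aL-(3a+b)x)/(2L³EI)  [x≤a] = -13·(16/5)²·(8/5)·(2·(24/5)·8-(3·(24/5)+(16/5))·(8/5))/(2·8³·50000) = -1976/9765625 rad
Load 3 — point force P=6 kN at a=8/3 m (b=L-a=16/3):
  θ_3 = -Pb²x(2aL-(3a+b)x)/(2L³EI)  [x≤a] = -6·(16/3)²·(8/5)·(2·(8/3)·8-(3·(8/3)+(16/3))·(8/5))/(2·8³·50000) = -16/140625 rad
Load 4 — triangular load w₀=-4 kN/m (0→w₀ over full span):
  θ_4 = -w₀(2x(L-x)(L-2x)(x+2L)+x²(L-x)²)/(120LEI) = -(-4)·(2·(8/5)·(8-(8/5))·(8-2·(8/5))·((8/5)+2·8)+(8/5)²·(8-(8/5))²)/(120·8·50000) = 896/5859375 rad
Superposition: θ = Σ θ_i = -115144/87890625 rad ≈ -0.001310 rad

θ(8/5) = -115144/87890625 rad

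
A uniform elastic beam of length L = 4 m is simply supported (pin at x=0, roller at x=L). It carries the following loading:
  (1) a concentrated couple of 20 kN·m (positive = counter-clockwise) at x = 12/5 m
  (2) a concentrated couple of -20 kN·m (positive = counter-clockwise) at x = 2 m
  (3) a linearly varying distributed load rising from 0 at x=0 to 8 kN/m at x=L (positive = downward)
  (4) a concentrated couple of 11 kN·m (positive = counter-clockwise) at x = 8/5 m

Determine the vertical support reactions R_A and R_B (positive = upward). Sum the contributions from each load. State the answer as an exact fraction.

R_A = 97/12 kN, R_B = 95/12 kN

Load 1 — applied couple M₀=20 kN·m at a=12/5 m (b=L-a=8/5):
  R_A = M₀/L = 20/4 = 5 kN
  R_B = -M₀/L = -20/4 = -5 kN
Load 2 — applied couple M₀=-20 kN·m at a=2 m (b=L-a=2):
  R_A = M₀/L = (-20)/4 = -5 kN
  R_B = -M₀/L = -(-20)/4 = 5 kN
Load 3 — triangular load w₀=8 kN/m (0→w₀ over full span):
  R_A = w₀L/6 = 8·4/6 = 16/3 kN
  R_B = w₀L/3 = 8·4/3 = 32/3 kN
Load 4 — applied couple M₀=11 kN·m at a=8/5 m (b=L-a=12/5):
  R_A = M₀/L = 11/4 kN
  R_B = -M₀/L = -11/4 kN
Superposition: R_A = 97/12 kN, R_B = 95/12 kN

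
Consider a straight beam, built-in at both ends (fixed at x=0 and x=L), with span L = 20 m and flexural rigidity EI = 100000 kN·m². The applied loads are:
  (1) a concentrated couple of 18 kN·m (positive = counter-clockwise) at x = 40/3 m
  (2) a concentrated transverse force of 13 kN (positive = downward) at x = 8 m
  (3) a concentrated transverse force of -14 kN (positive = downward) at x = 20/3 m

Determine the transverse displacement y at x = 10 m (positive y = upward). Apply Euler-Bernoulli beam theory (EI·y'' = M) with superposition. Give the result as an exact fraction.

y(10) = -3103/2025000 m

Load 1 — applied couple M₀=18 kN·m at a=40/3 m (b=L-a=20/3):
  y_1 = (R_Ax³/6 - M_Ax²/2)/EI  [x≤a] with R_A=6/5, M_A=6 = ((6/5)·10³/6 - 6·10²/2)/100000 = -1/1000 m
Load 2 — point force P=13 kN at a=8 m (b=L-a=12):
  y_2 = -Pa²(L-x)²(3bL-(3b+a)(L-x))/(6L³EI)  [x>a] = -13·8²·(20-10)²·(3·12·20-(3·12+8)·(20-10))/(6·20³·100000) = -91/18750 m
Load 3 — point force P=-14 kN at a=20/3 m (b=L-a=40/3):
  y_3 = -Pa²(L-x)²(3bL-(3b+a)(L-x))/(6L³EI)  [x>a] = -(-14)·(20/3)²·(20-10)²·(3·(40/3)·20-(3·(40/3)+(20/3))·(20-10))/(6·20³·100000) = 7/1620 m
Superposition: y = Σ y_i = -3103/2025000 m ≈ -0.001532 m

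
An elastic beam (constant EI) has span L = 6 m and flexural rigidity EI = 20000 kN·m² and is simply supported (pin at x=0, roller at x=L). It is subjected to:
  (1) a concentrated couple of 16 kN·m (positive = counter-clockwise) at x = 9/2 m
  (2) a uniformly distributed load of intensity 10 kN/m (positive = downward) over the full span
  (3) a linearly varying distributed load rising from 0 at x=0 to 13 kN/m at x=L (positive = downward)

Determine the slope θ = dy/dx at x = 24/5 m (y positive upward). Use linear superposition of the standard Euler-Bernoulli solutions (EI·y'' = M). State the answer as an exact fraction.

Load 1 — applied couple M₀=16 kN·m at a=9/2 m (b=L-a=3/2):
  θ_1 = (M₀x²/(2L)-M₀(x-a)+C₁)/EI  [x>a] with C₁=M₀(3b²-L²)/(6L)=-13 = (16·(24/5)²/(2·6)-16·((24/5)-(9/2))+(-13))/20000 = 323/500000 rad
Load 2 — uniform load w=10 kN/m over full span:
  θ_2 = -w(L³-6Lx²+4x³)/(24EI) = -10·(6³-6·6·(24/5)²+4·(24/5)³)/(24·20000) = 891/250000 rad
Load 3 — triangular load w₀=13 kN/m (0→w₀ over full span):
  θ_3 = -w₀(7L⁴-30L²x²+15x⁴)/(360LEI) = -13·(7·6⁴-30·6²·(24/5)²+15·(24/5)⁴)/(360·6·20000) = 29523/12500000 rad
Superposition: θ = Σ θ_i = 20537/3125000 rad ≈ 0.006572 rad

θ(24/5) = 20537/3125000 rad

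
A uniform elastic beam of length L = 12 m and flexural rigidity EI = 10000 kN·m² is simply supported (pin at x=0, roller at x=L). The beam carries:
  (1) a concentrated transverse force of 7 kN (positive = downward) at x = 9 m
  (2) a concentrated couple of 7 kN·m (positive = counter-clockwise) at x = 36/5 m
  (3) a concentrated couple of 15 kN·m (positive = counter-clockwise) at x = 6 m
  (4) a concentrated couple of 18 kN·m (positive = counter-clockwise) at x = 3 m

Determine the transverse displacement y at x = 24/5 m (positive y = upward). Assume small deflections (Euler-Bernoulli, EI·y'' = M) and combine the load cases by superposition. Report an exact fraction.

y(24/5) = -1197/156250 m

Load 1 — point force P=7 kN at a=9 m (b=L-a=3):
  y_1 = -Pbx(L²-b²-x²)/(6LEI)  [x≤a] = -7·3·(24/5)·(12²-3²-(24/5)²)/(6·12·10000) = -19593/1250000 m
Load 2 — applied couple M₀=7 kN·m at a=36/5 m (b=L-a=24/5):
  y_2 = (M₀x³/(6L)+C₁x)/EI  [x≤a] with C₁=M₀(3b²-L²)/(6L)=-182/25 = (7·(24/5)³/(6·12)+(-182/25)·(24/5))/10000 = -189/78125 m
Load 3 — applied couple M₀=15 kN·m at a=6 m (b=L-a=6):
  y_3 = (M₀x³/(6L)+C₁x)/EI  [x≤a] with C₁=M₀(3b²-L²)/(6L)=-15/2 = (15·(24/5)³/(6·12)+(-15/2)·(24/5))/10000 = -81/62500 m
Load 4 — applied couple M₀=18 kN·m at a=3 m (b=L-a=9):
  y_4 = (M₀x³/(6L)-M₀(x-a)²/2+C₁x)/EI  [x>a] with C₁=M₀(3b²-L²)/(6L)=99/4 = (18·(24/5)³/(6·12)-18·((24/5)-3)²/2+(99/4)·(24/5))/10000 = 14661/1250000 m
Superposition: y = Σ y_i = -1197/156250 m ≈ -0.007661 m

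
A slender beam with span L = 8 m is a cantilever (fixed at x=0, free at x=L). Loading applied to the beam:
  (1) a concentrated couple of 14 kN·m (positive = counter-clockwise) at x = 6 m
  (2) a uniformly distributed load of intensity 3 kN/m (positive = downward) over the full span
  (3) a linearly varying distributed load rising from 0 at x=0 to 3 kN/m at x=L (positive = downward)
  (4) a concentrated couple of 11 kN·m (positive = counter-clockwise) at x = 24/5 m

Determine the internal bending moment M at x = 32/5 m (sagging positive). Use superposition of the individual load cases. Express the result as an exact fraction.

Load 1 — applied couple M₀=14 kN·m at a=6 m (b=L-a=2):
  M_1 = 0  [x>a] = 0 kN·m
Load 2 — uniform load w=3 kN/m over full span:
  M_2 = -w(L-x)²/2 = -3·(8-(32/5))²/2 = -96/25 kN·m
Load 3 — triangular load w₀=3 kN/m (0→w₀ over full span):
  M_3 = w₀Lx/2 - w₀L²/3 - w₀x³/(6L) = 3·8·(32/5)/2 - 3·8²/3 - 3·(32/5)³/(6·8) = -448/125 kN·m
Load 4 — applied couple M₀=11 kN·m at a=24/5 m (b=L-a=16/5):
  M_4 = 0  [x>a] = 0 kN·m
Superposition: M = Σ M_i = -928/125 kN·m ≈ -7.424000 kN·m

M(32/5) = -928/125 kN·m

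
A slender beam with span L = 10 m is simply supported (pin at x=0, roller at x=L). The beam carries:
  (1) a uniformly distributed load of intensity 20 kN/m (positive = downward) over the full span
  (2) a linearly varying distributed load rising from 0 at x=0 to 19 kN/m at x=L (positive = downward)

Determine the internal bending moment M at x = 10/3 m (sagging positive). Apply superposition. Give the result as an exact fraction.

M(10/3) = 25600/81 kN·m

Load 1 — uniform load w=20 kN/m over full span:
  M_1 = wx(L-x)/2 = 20·(10/3)·(10-(10/3))/2 = 2000/9 kN·m
Load 2 — triangular load w₀=19 kN/m (0→w₀ over full span):
  M_2 = w₀Lx/6 - w₀x³/(6L) = 19·10·(10/3)/6 - 19·(10/3)³/(6·10) = 7600/81 kN·m
Superposition: M = Σ M_i = 25600/81 kN·m ≈ 316.049383 kN·m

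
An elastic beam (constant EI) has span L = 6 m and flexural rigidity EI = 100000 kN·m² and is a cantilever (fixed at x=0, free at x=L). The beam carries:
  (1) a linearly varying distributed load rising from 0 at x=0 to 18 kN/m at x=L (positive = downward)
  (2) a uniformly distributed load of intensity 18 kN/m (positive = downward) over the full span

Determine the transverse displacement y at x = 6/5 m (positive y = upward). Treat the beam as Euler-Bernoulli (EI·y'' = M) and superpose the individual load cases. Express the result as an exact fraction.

Load 1 — triangular load w₀=18 kN/m (0→w₀ over full span):
  y_1 = (w₀Lx³/12-w₀L²x²/6-w₀x⁵/(120L))/EI = (18·6·(6/5)³/12-18·6²·(6/5)²/6-18·(6/5)⁵/(120·6))/100000 = -546993/390625000 m
Load 2 — uniform load w=18 kN/m over full span:
  y_2 = -wx²(x²-4Lx+6L²)/(24EI) = -18·(6/5)²·((6/5)²-4·6·(6/5)+6·6²)/(24·100000) = -31833/15625000 m
Superposition: y = Σ y_i = -671409/195312500 m ≈ -0.003438 m

y(6/5) = -671409/195312500 m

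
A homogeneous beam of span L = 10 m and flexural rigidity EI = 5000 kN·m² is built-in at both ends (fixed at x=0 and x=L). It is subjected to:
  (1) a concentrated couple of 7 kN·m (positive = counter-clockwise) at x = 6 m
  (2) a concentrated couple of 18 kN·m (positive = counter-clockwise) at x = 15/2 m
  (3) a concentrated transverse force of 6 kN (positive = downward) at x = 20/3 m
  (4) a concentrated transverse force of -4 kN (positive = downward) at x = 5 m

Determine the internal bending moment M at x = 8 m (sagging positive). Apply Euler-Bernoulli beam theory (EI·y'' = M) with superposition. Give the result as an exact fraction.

M(8) = -7601/1000 kN·m

Load 1 — applied couple M₀=7 kN·m at a=6 m (b=L-a=4):
  M_1 = R_Ax - M_A - M₀  [x>a] with R_A=126/125, M_A=56/25 = (126/125)·8 - (56/25) - 7 = -147/125 kN·m
Load 2 — applied couple M₀=18 kN·m at a=15/2 m (b=L-a=5/2):
  M_2 = R_Ax - M_A - M₀  [x>a] with R_A=81/40, M_A=45/8 = (81/40)·8 - (45/8) - 18 = -297/40 kN·m
Load 3 — point force P=6 kN at a=20/3 m (b=L-a=10/3):
  M_3 = Pa²(a+3b)(L-x)/L³ - Pa²b/L²  [x>a] = 6·(20/3)²·((20/3)+3·(10/3))·(10-8)/10³ - 6·(20/3)²·(10/3)/10² = 0 kN·m
Load 4 — point force P=-4 kN at a=5 m (b=L-a=5):
  M_4 = Pa²(a+3b)(L-x)/L³ - Pa²b/L²  [x>a] = (-4)·5²·(5+3·5)·(10-8)/10³ - (-4)·5²·5/10² = 1 kN·m
Superposition: M = Σ M_i = -7601/1000 kN·m ≈ -7.601000 kN·m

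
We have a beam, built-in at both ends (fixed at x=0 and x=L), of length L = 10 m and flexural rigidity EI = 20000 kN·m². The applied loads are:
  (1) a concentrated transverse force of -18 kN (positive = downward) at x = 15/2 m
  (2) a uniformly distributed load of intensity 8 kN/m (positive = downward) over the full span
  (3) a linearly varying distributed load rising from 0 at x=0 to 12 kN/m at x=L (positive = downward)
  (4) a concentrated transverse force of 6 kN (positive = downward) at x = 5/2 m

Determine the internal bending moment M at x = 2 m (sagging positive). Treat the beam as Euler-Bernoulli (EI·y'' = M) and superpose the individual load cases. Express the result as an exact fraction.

Load 1 — point force P=-18 kN at a=15/2 m (b=L-a=5/2):
  M_1 = Pb²(3a+b)x/L³ - Pab²/L²  [x≤a] = (-18)·(5/2)²·(3·(15/2)+(5/2))·2/10³ - (-18)·(15/2)·(5/2)²/10² = 45/16 kN·m
Load 2 — uniform load w=8 kN/m over full span:
  M_2 = wLx/2 - wL²/12 - wx²/2 = 8·10·2/2 - 8·10²/12 - 8·2²/2 = -8/3 kN·m
Load 3 — triangular load w₀=12 kN/m (0→w₀ over full span):
  M_3 = 3w₀Lx/20 - w₀L²/30 - w₀x³/(6L) = 3·12·10·2/20 - 12·10²/30 - 12·2³/(6·10) = -28/5 kN·m
Load 4 — point force P=6 kN at a=5/2 m (b=L-a=15/2):
  M_4 = Pb²(3a+b)x/L³ - Pab²/L²  [x≤a] = 6·(15/2)²·(3·(5/2)+(15/2))·2/10³ - 6·(5/2)·(15/2)²/10² = 27/16 kN·m
Superposition: M = Σ M_i = -113/30 kN·m ≈ -3.766667 kN·m

M(2) = -113/30 kN·m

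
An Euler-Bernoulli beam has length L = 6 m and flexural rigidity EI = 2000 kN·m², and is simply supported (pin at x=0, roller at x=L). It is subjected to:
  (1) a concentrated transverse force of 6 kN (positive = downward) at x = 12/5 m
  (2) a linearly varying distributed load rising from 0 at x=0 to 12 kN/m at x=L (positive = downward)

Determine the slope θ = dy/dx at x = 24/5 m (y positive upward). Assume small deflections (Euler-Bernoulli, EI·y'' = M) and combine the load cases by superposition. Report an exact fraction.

Load 1 — point force P=6 kN at a=12/5 m (b=L-a=18/5):
  θ_1 = -Pa(2L²-6Lx+3x²+a²)/(6LEI)  [x>a] = -6·(12/5)·(2·6²-6·6·(24/5)+3·(24/5)²+(12/5)²)/(6·6·2000) = 81/15625 rad
Load 2 — triangular load w₀=12 kN/m (0→w₀ over full span):
  θ_2 = -w₀(7L⁴-30L²x²+15x⁴)/(360LEI) = -12·(7·6⁴-30·6²·(24/5)²+15·(24/5)⁴)/(360·6·2000) = 6813/312500 rad
Superposition: θ = Σ θ_i = 8433/312500 rad ≈ 0.026986 rad

θ(24/5) = 8433/312500 rad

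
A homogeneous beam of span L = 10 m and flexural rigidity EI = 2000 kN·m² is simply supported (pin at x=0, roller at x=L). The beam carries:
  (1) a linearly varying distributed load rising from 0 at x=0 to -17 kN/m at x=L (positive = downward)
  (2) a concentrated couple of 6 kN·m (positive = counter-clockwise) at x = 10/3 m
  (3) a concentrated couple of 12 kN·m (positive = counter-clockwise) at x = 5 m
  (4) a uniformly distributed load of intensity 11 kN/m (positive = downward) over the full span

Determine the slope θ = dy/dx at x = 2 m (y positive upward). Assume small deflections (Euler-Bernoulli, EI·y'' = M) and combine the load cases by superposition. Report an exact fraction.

Load 1 — triangular load w₀=-17 kN/m (0→w₀ over full span):
  θ_1 = -w₀(7L⁴-30L²x²+15x⁴)/(360LEI) = -(-17)·(7·10⁴-30·10²·2²+15·2⁴)/(360·10·2000) = 1547/11250 rad
Load 2 — applied couple M₀=6 kN·m at a=10/3 m (b=L-a=20/3):
  θ_2 = (M₀x²/(2L)+C₁)/EI  [x≤a] with C₁=M₀(3b²-L²)/(6L)=10/3 = (6·2²/(2·10)+(10/3))/2000 = 17/7500 rad
Load 3 — applied couple M₀=12 kN·m at a=5 m (b=L-a=5):
  θ_3 = (M₀x²/(2L)+C₁)/EI  [x≤a] with C₁=M₀(3b²-L²)/(6L)=-5 = (12·2²/(2·10)+(-5))/2000 = -13/10000 rad
Load 4 — uniform load w=11 kN/m over full span:
  θ_4 = -w(L³-6Lx²+4x³)/(24EI) = -11·(10³-6·10·2²+4·2³)/(24·2000) = -363/2000 rad
Superposition: θ = Σ θ_i = -242/5625 rad ≈ -0.043022 rad

θ(2) = -242/5625 rad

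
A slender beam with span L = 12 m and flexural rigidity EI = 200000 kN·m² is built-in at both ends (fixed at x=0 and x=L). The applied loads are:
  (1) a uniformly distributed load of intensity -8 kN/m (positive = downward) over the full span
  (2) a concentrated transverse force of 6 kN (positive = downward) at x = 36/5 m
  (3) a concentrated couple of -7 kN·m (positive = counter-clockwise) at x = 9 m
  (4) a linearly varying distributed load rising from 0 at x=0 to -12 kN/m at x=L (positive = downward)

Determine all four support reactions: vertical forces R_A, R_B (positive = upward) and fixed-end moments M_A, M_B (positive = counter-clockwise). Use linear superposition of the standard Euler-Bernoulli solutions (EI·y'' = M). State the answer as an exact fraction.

R_A = -272577/4000 kN, M_A = -297751/2000 kN·m, R_B = -375423/4000 kN, M_B = 346689/2000 kN·m

Load 1 — uniform load w=-8 kN/m over full span:
  R_A = wL/2 = (-8)·12/2 = -48 kN
  M_A = wL²/12 = (-8)·12²/12 = -96 kN·m
  R_B = wL/2 = (-8)·12/2 = -48 kN
  M_B = -wL²/12 = -(-8)·12²/12 = 96 kN·m
Load 2 — point force P=6 kN at a=36/5 m (b=L-a=24/5):
  R_A = Pb²(3a+b)/L³ = 6·(24/5)²·(3·(36/5)+(24/5))/12³ = 264/125 kN
  M_A = Pab²/L² = 6·(36/5)·(24/5)²/12² = 864/125 kN·m
  R_B = Pa²(a+3b)/L³ = 6·(36/5)²·((36/5)+3·(24/5))/12³ = 486/125 kN
  M_B = -Pa²b/L² = -6·(36/5)²·(24/5)/12² = -1296/125 kN·m
Load 3 — applied couple M₀=-7 kN·m at a=9 m (b=L-a=3):
  R_A = 6M₀ab/L³ = 6·(-7)·9·3/12³ = -21/32 kN
  M_A = M₀b(2a-b)/L² = (-7)·3·(2·9-3)/12² = -35/16 kN·m
  R_B = -6M₀ab/L³ = -6·(-7)·9·3/12³ = 21/32 kN
  M_B = M₀a(2b-a)/L² = (-7)·9·(2·3-9)/12² = 21/16 kN·m
Load 4 — triangular load w₀=-12 kN/m (0→w₀ over full span):
  R_A = 3w₀L/20 = 3·(-12)·12/20 = -108/5 kN
  M_A = w₀L²/30 = (-12)·12²/30 = -288/5 kN·m
  R_B = 7w₀L/20 = 7·(-12)·12/20 = -252/5 kN
  M_B = -w₀L²/20 = -(-12)·12²/20 = 432/5 kN·m
Superposition: R_A = -272577/4000 kN, M_A = -297751/2000 kN·m, R_B = -375423/4000 kN, M_B = 346689/2000 kN·m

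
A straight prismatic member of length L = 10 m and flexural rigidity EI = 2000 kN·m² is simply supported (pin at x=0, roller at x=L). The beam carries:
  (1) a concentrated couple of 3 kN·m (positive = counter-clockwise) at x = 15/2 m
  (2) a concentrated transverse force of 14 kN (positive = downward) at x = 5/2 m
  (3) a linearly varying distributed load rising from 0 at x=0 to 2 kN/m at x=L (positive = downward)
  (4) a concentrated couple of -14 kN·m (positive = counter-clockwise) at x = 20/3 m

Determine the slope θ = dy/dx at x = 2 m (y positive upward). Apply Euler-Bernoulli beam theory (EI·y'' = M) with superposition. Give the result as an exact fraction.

θ(2) = -629/16000 rad

Load 1 — applied couple M₀=3 kN·m at a=15/2 m (b=L-a=5/2):
  θ_1 = (M₀x²/(2L)+C₁)/EI  [x≤a] with C₁=M₀(3b²-L²)/(6L)=-65/16 = (3·2²/(2·10)+(-65/16))/2000 = -277/160000 rad
Load 2 — point force P=14 kN at a=5/2 m (b=L-a=15/2):
  θ_2 = -Pb(L²-b²-3x²)/(6LEI)  [x≤a] = -14·(15/2)·(10²-(15/2)²-3·2²)/(6·10·2000) = -889/32000 rad
Load 3 — triangular load w₀=2 kN/m (0→w₀ over full span):
  θ_3 = -w₀(7L⁴-30L²x²+15x⁴)/(360LEI) = -2·(7·10⁴-30·10²·2²+15·2⁴)/(360·10·2000) = -91/5625 rad
Load 4 — applied couple M₀=-14 kN·m at a=20/3 m (b=L-a=10/3):
  θ_4 = (M₀x²/(2L)+C₁)/EI  [x≤a] with C₁=M₀(3b²-L²)/(6L)=140/9 = ((-14)·2²/(2·10)+(140/9))/2000 = 287/45000 rad
Superposition: θ = Σ θ_i = -629/16000 rad ≈ -0.039313 rad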